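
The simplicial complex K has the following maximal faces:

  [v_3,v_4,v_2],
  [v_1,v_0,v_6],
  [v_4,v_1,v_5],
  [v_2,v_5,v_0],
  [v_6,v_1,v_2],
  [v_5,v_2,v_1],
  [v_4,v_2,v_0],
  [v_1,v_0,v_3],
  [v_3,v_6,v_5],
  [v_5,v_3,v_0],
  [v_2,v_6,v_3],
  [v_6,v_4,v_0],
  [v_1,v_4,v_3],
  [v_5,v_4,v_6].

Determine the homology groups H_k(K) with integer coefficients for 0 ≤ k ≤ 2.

Order the vertices as v_0 < v_1 < v_2 < v_3 < v_4 < v_5 < v_6. Listing each simplex with vertices in this order, K has dimension 2 with simplices:

  0-simplices (7): [v_0], [v_1], [v_2], [v_3], [v_4], [v_5], [v_6]
  1-simplices (21): (21 of them)
  2-simplices (14): (14 of them)

so the chain groups are C_0 ≅ Z^7, C_1 ≅ Z^21, C_2 ≅ Z^14.

The boundary map ∂_1: C_1 → C_0 is given by ∂[p,q] = [q] − [p]. For instance
  ∂[v_2,v_4] = [v_4] − [v_2].
This gives a 7×21 integer matrix of rank 6; reducing to Smith normal form yields diagonal entries (1,1,1,1,1,1).

∂_2: C_2 → C_1 maps a triangle to the signed sum of its edges. For instance
  ∂[v_1,v_2,v_6] = [v_2,v_6] − [v_1,v_6] + [v_1,v_2],
  ∂[v_0,v_1,v_6] = [v_1,v_6] − [v_0,v_6] + [v_0,v_1].
The resulting 21×14 matrix has rank 13, and its Smith normal form has invariant factors (1,1,1,1,1,1,1,1,1,1,1,1,1).

Reading off H_k = ker ∂_k / im ∂_{k+1}:

  H_0: rank C_0 − rank ∂_1 = 7 − 6 = 1, and the invariant factors of ∂_1 are all 1, so H_0 ≅ Z.
  H_1: rank ker ∂_1 − rank ∂_2 = (21 − 6) − 13 = 2, and the invariant factors of ∂_2 are all 1, so H_1 ≅ Z^2.
  H_2: rank ker ∂_2 − rank ∂_3 = (14 − 13) − 0 = 1, and there is no ∂_3, so H_2 ≅ Z.

As a check, the Euler characteristic is 7 − 21 + 14 = 0, which agrees with 1 − 2 + 1 = 0.
(K is a triangulation of the torus T^2.)

H_0 = Z,  H_1 = Z^2,  H_2 = Z.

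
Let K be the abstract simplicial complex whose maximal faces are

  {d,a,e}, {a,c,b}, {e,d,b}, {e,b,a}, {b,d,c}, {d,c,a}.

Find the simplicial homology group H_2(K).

H_2 = Z.

Take the total order a < b < c < d < e on the vertex set. Then K (dimension 2) consists of the simplices:

  0-simplices (5): a, b, c, d, e
  1-simplices (9): ab, ac, ad, ae, bc, bd, be, cd, de
  2-simplices (6): abc, abe, acd, ade, bcd, bde

so the chain groups are C_0 ≅ Z^5, C_1 ≅ Z^9, C_2 ≅ Z^6.

Boundary ∂_1: C_1 → C_0 is given by ∂[p,q] = [q] − [p]. For instance
  ∂ac = c − a.
As a 5×9 matrix over Z this has rank 4, with invariant factors (1,1,1,1).

The boundary map ∂_2: C_2 → C_1 maps a triangle to the signed sum of its edges. For instance
  ∂acd = cd − ad + ac,
  ∂bde = de − be + bd.
The 9×6 boundary matrix has rank 5 and Smith normal form diag(1,1,1,1,1).

From H_k ≅ ker(∂_k) / im(∂_{k+1}) we obtain:

  H_2: rank ker ∂_2 − rank ∂_3 = (6 − 5) − 0 = 1, and there is no ∂_3, so H_2 = Z.

(K is a triangulation of the 2-sphere S^2.)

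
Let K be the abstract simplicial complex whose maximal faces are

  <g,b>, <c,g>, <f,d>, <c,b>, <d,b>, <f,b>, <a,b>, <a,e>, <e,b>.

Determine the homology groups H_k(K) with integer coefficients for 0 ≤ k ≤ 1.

H_0 ≅ Z,  H_1 ≅ Z^3.

We work with the vertex ordering a < b < c < d < e < f < g. The simplices of K, each written with vertices in increasing order, are:

  0-simplices (7): a, b, c, d, e, f, g
  1-simplices (9): ab, ae, bc, bd, be, bf, bg, cg, df

Hence C_0 ≅ Z^7, C_1 ≅ Z^9.

∂_1: C_1 → C_0 is given by ∂[p,q] = [q] − [p].
The 7×9 boundary matrix has rank 6 and Smith normal form diag(1,1,1,1,1,1).

Reading off H_k = ker ∂_k / im ∂_{k+1}:

  H_0: rank C_0 − rank ∂_1 = 7 − 6 = 1, and the invariant factors of ∂_1 are all 1, so H_0 ≅ Z.
  H_1: rank ker ∂_1 − rank ∂_2 = (9 − 6) − 0 = 3, and there is no ∂_2, so H_1 ≅ Z^3.

As a check, the Euler characteristic is 7 − 9 = -2, which agrees with 1 − 3 = -2.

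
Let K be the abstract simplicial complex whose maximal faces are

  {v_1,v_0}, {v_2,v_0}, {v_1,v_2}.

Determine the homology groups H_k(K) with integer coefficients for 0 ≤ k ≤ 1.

We work with the vertex ordering v_0 < v_1 < v_2. The simplices of K, each written with vertices in increasing order, are:

  0-simplices (3): [v_0], [v_1], [v_2]
  1-simplices (3): [v_0,v_1], [v_0,v_2], [v_1,v_2]

giving chain groups C_0 ≅ Z^3, C_1 ≅ Z^3.

The boundary map ∂_1: C_1 → C_0 sends each edge [p,q] (with p < q) to q − p.
The 3×3 boundary matrix has rank 2 and Smith normal form diag(1,1).

Now H_k = ker ∂_k / im ∂_{k+1}, so:

  H_0: rank C_0 − rank ∂_1 = 3 − 2 = 1, and the invariant factors of ∂_1 are all 1, so H_0 = Z.
  H_1: rank ker ∂_1 − rank ∂_2 = (3 − 2) − 0 = 1, and there is no ∂_2, so H_1 = Z.

H_0 ≅ Z,  H_1 ≅ Z.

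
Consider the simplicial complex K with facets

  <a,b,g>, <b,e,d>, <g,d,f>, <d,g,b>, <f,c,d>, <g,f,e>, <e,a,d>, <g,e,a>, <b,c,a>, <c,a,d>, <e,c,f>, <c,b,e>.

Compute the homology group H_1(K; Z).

We work with the vertex ordering a < b < c < d < e < f < g. The simplices of K, each written with vertices in increasing order, are:

  0-simplices (7): a, b, c, d, e, f, g
  1-simplices (18): ab, ac, ad, ae, ag, bc, bd, be, bg, cd, ce, cf, de, df, dg, ef, eg, fg
  2-simplices (12): abc, abg, acd, ade, aeg, bce, bde, bdg, cdf, cef, dfg, efg

so the chain groups are C_0 ≅ Z^7, C_1 ≅ Z^18, C_2 ≅ Z^12.

Boundary ∂_1: C_1 → C_0 is given by ∂[p,q] = [q] − [p].
This gives a 7×18 integer matrix of rank 6; reducing to Smith normal form yields diagonal entries (1,1,1,1,1,1).

∂_2: C_2 → C_1 sends each 2-simplex [p,q,r] to [q,r] − [p,r] + [p,q]. For instance
  ∂acd = cd − ad + ac,
  ∂bde = de − be + bd.
The resulting 18×12 matrix has rank 12, and its Smith normal form has invariant factors (1,1,1,1,1,1,1,1,1,1,1,2).

Computing H_k = (kernel of ∂_k) / (image of ∂_{k+1}):

  H_1: rank ker ∂_1 − rank ∂_2 = (18 − 6) − 12 = 0, and ∂_2 has invariant factor 2 > 1, so H_1 ≅ Z/2.

H_1 = Z/2.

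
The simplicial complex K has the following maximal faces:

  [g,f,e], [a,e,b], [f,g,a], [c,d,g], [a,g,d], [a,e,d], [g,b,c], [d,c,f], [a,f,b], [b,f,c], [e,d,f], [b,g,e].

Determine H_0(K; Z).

We work with the vertex ordering a < b < c < d < e < f < g. The simplices of K, each written with vertices in increasing order, are:

  0-simplices (7): a, b, c, d, e, f, g
  1-simplices (18): ab, ad, ae, af, ag, bc, be, bf, bg, cd, cf, cg, de, df, dg, ef, eg, fg
  2-simplices (12): abe, abf, ade, adg, afg, bcf, bcg, beg, cdf, cdg, def, efg

giving chain groups C_0 ≅ Z^7, C_1 ≅ Z^18, C_2 ≅ Z^12.

∂_1: C_1 → C_0 maps an edge to its endpoints' difference, ∂[p,q] = q − p. For instance
  ∂ad = d − a.
As a 7×18 matrix over Z this has rank 6, with invariant factors (1,1,1,1,1,1).

∂_2: C_2 → C_1 sends each 2-simplex [p,q,r] to [q,r] − [p,r] + [p,q]. For instance
  ∂beg = eg − bg + be,
  ∂bcf = cf − bf + bc.
As a 18×12 matrix over Z this has rank 12, with invariant factors (1,1,1,1,1,1,1,1,1,1,1,2).

Now H_k = ker ∂_k / im ∂_{k+1}, so:

  H_0: rank C_0 − rank ∂_1 = 7 − 6 = 1, and the invariant factors of ∂_1 are all 1, so H_0 = Z.

H_0 ≅ Z.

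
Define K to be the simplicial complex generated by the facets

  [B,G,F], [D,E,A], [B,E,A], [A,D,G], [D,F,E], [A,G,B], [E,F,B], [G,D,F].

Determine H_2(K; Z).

H_2 = Z.

Fix the vertex order A < B < D < E < F < G and write every simplex with vertices in increasing order. Then dim K = 2 and the simplices of K are:

  0-simplices (6): A, B, D, E, F, G
  1-simplices (12): AB, AD, AE, AG, BE, BF, BG, DE, DF, DG, EF, FG
  2-simplices (8): ABE, ABG, ADE, ADG, BEF, BFG, DEF, DFG

so the chain groups are C_0 ≅ Z^6, C_1 ≅ Z^12, C_2 ≅ Z^8.

Boundary ∂_1: C_1 → C_0 sends each edge [p,q] (with p < q) to q − p. For instance
  ∂BG = G − B.
This gives a 6×12 integer matrix of rank 5; reducing to Smith normal form yields diagonal entries (1,1,1,1,1).

∂_2: C_2 → C_1 sends each 2-simplex [p,q,r] to [q,r] − [p,r] + [p,q]. For instance
  ∂BFG = FG − BG + BF,
  ∂DFG = FG − DG + DF.
The 12×8 boundary matrix has rank 7 and Smith normal form diag(1,1,1,1,1,1,1).

Computing H_k = (kernel of ∂_k) / (image of ∂_{k+1}):

  H_2: rank ker ∂_2 − rank ∂_3 = (8 − 7) − 0 = 1, and there is no ∂_3, so H_2 = Z.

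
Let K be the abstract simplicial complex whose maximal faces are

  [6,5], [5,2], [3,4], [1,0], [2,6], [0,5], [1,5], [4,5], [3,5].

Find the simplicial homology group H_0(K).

H_0 ≅ Z.

K has 7 vertices, 9 edges.
rank ∂_0 = 0, rank ∂_1 = 6 ⇒ b_0 = 7 − 0 − 6 = 1; all invariant factors of ∂_1 are 1 so no torsion. So H_0 ≅ Z.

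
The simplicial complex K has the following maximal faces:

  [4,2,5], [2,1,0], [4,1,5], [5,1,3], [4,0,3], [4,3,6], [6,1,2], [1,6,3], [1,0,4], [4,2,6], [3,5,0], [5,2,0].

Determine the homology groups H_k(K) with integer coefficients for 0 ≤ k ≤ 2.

Order the vertices as 0 < 1 < 2 < 3 < 4 < 5 < 6. Listing each simplex with vertices in this order, K has dimension 2 with simplices:

  0-simplices (7): [0], [1], [2], [3], [4], [5], [6]
  1-simplices (18): [0,1], [0,2], [0,3], [0,4], [0,5], [1,2], [1,3], [1,4], [1,5], [1,6], [2,4], [2,5], [2,6], [3,4], [3,5], [3,6], [4,5], [4,6]
  2-simplices (12): [0,1,2], [0,1,4], [0,2,5], [0,3,4], [0,3,5], [1,2,6], [1,3,5], [1,3,6], [1,4,5], [2,4,5], [2,4,6], [3,4,6]

so the chain groups are C_0 ≅ Z^7, C_1 ≅ Z^18, C_2 ≅ Z^12.

Boundary ∂_1: C_1 → C_0 is given by ∂[p,q] = [q] − [p].
The 7×18 boundary matrix has rank 6 and Smith normal form diag(1,1,1,1,1,1).

The boundary map ∂_2: C_2 → C_1 maps a triangle to the signed sum of its edges. For instance
  ∂[0,1,4] = [1,4] − [0,4] + [0,1],
  ∂[3,4,6] = [4,6] − [3,6] + [3,4].
As a 18×12 matrix over Z this has rank 12, with invariant factors (1,1,1,1,1,1,1,1,1,1,1,2).

From H_k ≅ ker(∂_k) / im(∂_{k+1}) we obtain:

  H_0: rank C_0 − rank ∂_1 = 7 − 6 = 1, and the invariant factors of ∂_1 are all 1, so H_0 = Z.
  H_1: rank ker ∂_1 − rank ∂_2 = (18 − 6) − 12 = 0, and ∂_2 has invariant factor 2 > 1, so H_1 = Z/2.
  H_2: rank ker ∂_2 − rank ∂_3 = (12 − 12) − 0 = 0, and there is no ∂_3, so H_2 = 0.

As a check, the Euler characteristic is 7 − 18 + 12 = 1, which agrees with 1 − 0 + 0 = 1.

H_0 = Z,  H_1 = Z/2,  H_2 = 0.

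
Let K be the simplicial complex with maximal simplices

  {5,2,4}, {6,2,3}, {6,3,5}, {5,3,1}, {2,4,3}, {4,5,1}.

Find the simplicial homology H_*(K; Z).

Take the total order 1 < 2 < 3 < 4 < 5 < 6 on the vertex set. Then K (dimension 2) consists of the simplices:

  0-simplices (6): [1], [2], [3], [4], [5], [6]
  1-simplices (12): [1,3], [1,4], [1,5], [2,3], [2,4], [2,5], [2,6], [3,4], [3,5], [3,6], [4,5], [5,6]
  2-simplices (6): [1,3,5], [1,4,5], [2,3,4], [2,3,6], [2,4,5], [3,5,6]

so the chain groups are C_0 ≅ Z^6, C_1 ≅ Z^12, C_2 ≅ Z^6.

Boundary ∂_1: C_1 → C_0 is given by ∂[p,q] = [q] − [p]. For instance
  ∂[1,4] = [4] − [1].
This gives a 6×12 integer matrix of rank 5; reducing to Smith normal form yields diagonal entries (1,1,1,1,1).

The boundary map ∂_2: C_2 → C_1 maps a triangle to the signed sum of its edges. For instance
  ∂[2,4,5] = [4,5] − [2,5] + [2,4],
  ∂[1,3,5] = [3,5] − [1,5] + [1,3].
This gives a 12×6 integer matrix of rank 6; reducing to Smith normal form yields diagonal entries (1,1,1,1,1,1).

From H_k ≅ ker(∂_k) / im(∂_{k+1}) we obtain:

  H_0: rank C_0 − rank ∂_1 = 6 − 5 = 1, and the invariant factors of ∂_1 are all 1, so H_0 = Z.
  H_1: rank ker ∂_1 − rank ∂_2 = (12 − 5) − 6 = 1, and the invariant factors of ∂_2 are all 1, so H_1 = Z.
  H_2: rank ker ∂_2 − rank ∂_3 = (6 − 6) − 0 = 0, and there is no ∂_3, so H_2 = 0.

As a check, the Euler characteristic is 6 − 12 + 6 = 0, which agrees with 1 − 1 + 0 = 0.

H_0 ≅ Z,  H_1 ≅ Z,  H_2 = 0.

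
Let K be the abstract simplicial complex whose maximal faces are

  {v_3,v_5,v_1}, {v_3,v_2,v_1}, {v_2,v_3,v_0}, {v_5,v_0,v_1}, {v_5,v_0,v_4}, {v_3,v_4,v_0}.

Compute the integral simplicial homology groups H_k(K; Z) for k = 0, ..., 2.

We work with the vertex ordering v_0 < v_1 < v_2 < v_3 < v_4 < v_5. The simplices of K, each written with vertices in increasing order, are:

  0-simplices (6): [v_0], [v_1], [v_2], [v_3], [v_4], [v_5]
  1-simplices (12): [v_0,v_1], [v_0,v_2], [v_0,v_3], [v_0,v_4], [v_0,v_5], [v_1,v_2], [v_1,v_3], [v_1,v_5], [v_2,v_3], [v_3,v_4], [v_3,v_5], [v_4,v_5]
  2-simplices (6): [v_0,v_1,v_5], [v_0,v_2,v_3], [v_0,v_3,v_4], [v_0,v_4,v_5], [v_1,v_2,v_3], [v_1,v_3,v_5]

so the chain groups are C_0 ≅ Z^6, C_1 ≅ Z^12, C_2 ≅ Z^6.

Boundary ∂_1: C_1 → C_0 sends each edge [p,q] (with p < q) to q − p.
The 6×12 boundary matrix has rank 5 and Smith normal form diag(1,1,1,1,1).

∂_2: C_2 → C_1 maps a triangle to the signed sum of its edges. For instance
  ∂[v_1,v_3,v_5] = [v_3,v_5] − [v_1,v_5] + [v_1,v_3],
  ∂[v_0,v_1,v_5] = [v_1,v_5] − [v_0,v_5] + [v_0,v_1].
As a 12×6 matrix over Z this has rank 6, with invariant factors (1,1,1,1,1,1).

Now H_k = ker ∂_k / im ∂_{k+1}, so:

  H_0: rank C_0 − rank ∂_1 = 6 − 5 = 1, and the invariant factors of ∂_1 are all 1, so H_0 = Z.
  H_1: rank ker ∂_1 − rank ∂_2 = (12 − 5) − 6 = 1, and the invariant factors of ∂_2 are all 1, so H_1 = Z.
  H_2: rank ker ∂_2 − rank ∂_3 = (6 − 6) − 0 = 0, and there is no ∂_3, so H_2 = 0.

As a check, the Euler characteristic is 6 − 12 + 6 = 0, which agrees with 1 − 1 + 0 = 0.

H_0 = Z,  H_1 = Z,  H_2 = 0.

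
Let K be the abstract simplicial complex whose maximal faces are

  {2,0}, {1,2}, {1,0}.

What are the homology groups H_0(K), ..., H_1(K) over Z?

Fix the vertex order 0 < 1 < 2 and write every simplex with vertices in increasing order. Then dim K = 1 and the simplices of K are:

  0-simplices (3): [0], [1], [2]
  1-simplices (3): [0,1], [0,2], [1,2]

giving chain groups C_0 ≅ Z^3, C_1 ≅ Z^3.

∂_1: C_1 → C_0 sends each edge [p,q] (with p < q) to q − p. For instance
  ∂[1,2] = [2] − [1].
The 3×3 boundary matrix has rank 2 and Smith normal form diag(1,1).

Reading off H_k = ker ∂_k / im ∂_{k+1}:

  H_0: rank C_0 − rank ∂_1 = 3 − 2 = 1, and the invariant factors of ∂_1 are all 1, so H_0 ≅ Z.
  H_1: rank ker ∂_1 − rank ∂_2 = (3 − 2) − 0 = 1, and there is no ∂_2, so H_1 ≅ Z.

H_0 ≅ Z,  H_1 ≅ Z.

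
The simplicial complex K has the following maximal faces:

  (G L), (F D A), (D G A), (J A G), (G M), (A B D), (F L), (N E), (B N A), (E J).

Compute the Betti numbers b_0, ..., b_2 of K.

b_0 = 1, b_1 = 2, b_2 = 0.

Fix the vertex order A < B < D < E < F < G < J < L < M < N and write every simplex with vertices in increasing order. Then dim K = 2 and the simplices of K are:

  0-simplices (10): A, B, D, E, F, G, J, L, M, N
  1-simplices (16): AB, AD, AF, AG, AJ, AN, BD, BN, DF, DG, EJ, EN, FL, GJ, GL, GM
  2-simplices (5): ABD, ABN, ADF, ADG, AGJ

so the chain groups are C_0 ≅ Z^10, C_1 ≅ Z^16, C_2 ≅ Z^5.

∂_1: C_1 → C_0 is given by ∂[p,q] = [q] − [p]. For instance
  ∂DG = G − D.
The resulting 10×16 matrix has rank 9, and its Smith normal form has invariant factors (1,1,1,1,1,1,1,1,1).

Boundary ∂_2: C_2 → C_1 acts by ∂[p,q,r] = [q,r] − [p,r] + [p,q]. For instance
  ∂ABD = BD − AD + AB,
  ∂AGJ = GJ − AJ + AG.
The 16×5 boundary matrix has rank 5 and Smith normal form diag(1,1,1,1,1).

Computing H_k = (kernel of ∂_k) / (image of ∂_{k+1}):

  H_0: rank C_0 − rank ∂_1 = 10 − 9 = 1, and the invariant factors of ∂_1 are all 1, so H_0 = Z.
  H_1: rank ker ∂_1 − rank ∂_2 = (16 − 9) − 5 = 2, and the invariant factors of ∂_2 are all 1, so H_1 = Z^2.
  H_2: rank ker ∂_2 − rank ∂_3 = (5 − 5) − 0 = 0, and there is no ∂_3, so H_2 = 0.

As a check, the Euler characteristic is 10 − 16 + 5 = -1, which agrees with 1 − 2 + 0 = -1.

Hence the Betti numbers are b_0 = 1, b_1 = 2, b_2 = 0.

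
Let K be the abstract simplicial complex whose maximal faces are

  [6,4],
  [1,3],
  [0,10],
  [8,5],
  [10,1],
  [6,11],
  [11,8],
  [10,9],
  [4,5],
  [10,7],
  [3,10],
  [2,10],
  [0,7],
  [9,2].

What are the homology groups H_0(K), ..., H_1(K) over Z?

H_0 ≅ Z^2,  H_1 ≅ Z^4.

Take the total order 0 < 1 < 2 < 3 < 4 < 5 < 6 < 7 < 8 < 9 < 10 < 11 on the vertex set. Then K (dimension 1) consists of the simplices:

  0-simplices (12): [0], [1], [2], [3], [4], [5], [6], [7], [8], [9], [10], [11]
  1-simplices (14): [0,7], [0,10], [1,3], [1,10], [2,9], [2,10], [3,10], [4,5], [4,6], [5,8], [6,11], [7,10], [8,11], [9,10]

Hence C_0 ≅ Z^12, C_1 ≅ Z^14.

∂_1: C_1 → C_0 sends each edge [p,q] (with p < q) to q − p.
The resulting 12×14 matrix has rank 10, and its Smith normal form has invariant factors (1,1,1,1,1,1,1,1,1,1).

From H_k ≅ ker(∂_k) / im(∂_{k+1}) we obtain:

  H_0: rank C_0 − rank ∂_1 = 12 − 10 = 2, and the invariant factors of ∂_1 are all 1, so H_0 = Z^2.
  H_1: rank ker ∂_1 − rank ∂_2 = (14 − 10) − 0 = 4, and there is no ∂_2, so H_1 = Z^4.

As a check, the Euler characteristic is 12 − 14 = -2, which agrees with 2 − 4 = -2.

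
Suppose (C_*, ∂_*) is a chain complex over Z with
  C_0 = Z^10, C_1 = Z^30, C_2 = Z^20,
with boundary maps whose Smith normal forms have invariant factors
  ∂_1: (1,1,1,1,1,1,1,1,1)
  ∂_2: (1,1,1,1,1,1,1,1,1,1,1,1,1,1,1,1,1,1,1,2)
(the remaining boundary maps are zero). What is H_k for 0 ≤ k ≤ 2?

H_0: b_0 = 10 − 0 − 9 = 1; torsion from ∂_1 factors > 1: none. So H_0 ≅ Z.
H_1: b_1 = 30 − 9 − 20 = 1; torsion from ∂_2 factors > 1: [2]. So H_1 ≅ Z × Z/2.
H_2: b_2 = 20 − 20 − 0 = 0; torsion from ∂_3 factors > 1: none. So H_2 ≅ 0.

H_0 ≅ Z,  H_1 ≅ Z × Z/2,  H_2 = 0.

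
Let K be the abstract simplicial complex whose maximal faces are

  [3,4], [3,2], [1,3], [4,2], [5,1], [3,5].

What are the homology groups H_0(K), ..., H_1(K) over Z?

H_0 ≅ Z,  H_1 ≅ Z^2.

K has 5 vertices, 6 edges.
rank ∂_0 = 0, rank ∂_1 = 4 ⇒ b_0 = 5 − 0 − 4 = 1; all invariant factors of ∂_1 are 1 so no torsion. So H_0 ≅ Z.
rank ∂_1 = 4, rank ∂_2 = 0 ⇒ b_1 = 6 − 4 − 0 = 2. So H_1 ≅ Z^2.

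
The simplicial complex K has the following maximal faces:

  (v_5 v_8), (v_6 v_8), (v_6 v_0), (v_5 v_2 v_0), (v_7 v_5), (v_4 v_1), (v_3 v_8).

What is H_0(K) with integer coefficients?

Fix the vertex order v_0 < v_1 < v_2 < v_3 < v_4 < v_5 < v_6 < v_7 < v_8 and write every simplex with vertices in increasing order. Then dim K = 2 and the simplices of K are:

  0-simplices (9): [v_0], [v_1], [v_2], [v_3], [v_4], [v_5], [v_6], [v_7], [v_8]
  1-simplices (9): [v_0,v_2], [v_0,v_5], [v_0,v_6], [v_1,v_4], [v_2,v_5], [v_3,v_8], [v_5,v_7], [v_5,v_8], [v_6,v_8]
  2-simplices (1): [v_0,v_2,v_5]

Hence C_0 ≅ Z^9, C_1 ≅ Z^9, C_2 ≅ Z^1.

Boundary ∂_1: C_1 → C_0 sends each edge [p,q] (with p < q) to q − p. For instance
  ∂[v_5,v_8] = [v_8] − [v_5].
This gives a 9×9 integer matrix of rank 7; reducing to Smith normal form yields diagonal entries (1,1,1,1,1,1,1).

∂_2: C_2 → C_1 sends each 2-simplex [p,q,r] to [q,r] − [p,r] + [p,q]. For instance
  ∂[v_0,v_2,v_5] = [v_2,v_5] − [v_0,v_5] + [v_0,v_2].
As a 9×1 matrix over Z this has rank 1, with invariant factors (1).

Now H_k = ker ∂_k / im ∂_{k+1}, so:

  H_0: rank C_0 − rank ∂_1 = 9 − 7 = 2, and the invariant factors of ∂_1 are all 1, so H_0 = Z^2.

H_0 ≅ Z^2.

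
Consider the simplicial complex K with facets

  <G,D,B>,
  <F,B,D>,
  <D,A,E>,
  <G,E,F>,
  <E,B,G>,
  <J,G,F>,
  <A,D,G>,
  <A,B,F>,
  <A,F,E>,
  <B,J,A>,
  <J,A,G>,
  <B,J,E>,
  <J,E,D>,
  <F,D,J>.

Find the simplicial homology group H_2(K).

H_2 ≅ Z.

We work with the vertex ordering A < B < D < E < F < G < J. The simplices of K, each written with vertices in increasing order, are:

  0-simplices (7): A, B, D, E, F, G, J
  1-simplices (21): AB, AD, AE, AF, AG, AJ, BD, BE, BF, BG, BJ, DE, DF, DG, DJ, EF, EG, EJ, FG, FJ, GJ
  2-simplices (14): ABF, ABJ, ADE, ADG, AEF, AGJ, BDF, BDG, BEG, BEJ, DEJ, DFJ, EFG, FGJ

so the chain groups are C_0 ≅ Z^7, C_1 ≅ Z^21, C_2 ≅ Z^14.

The boundary map ∂_1: C_1 → C_0 sends each edge [p,q] (with p < q) to q − p. For instance
  ∂BE = E − B.
The resulting 7×21 matrix has rank 6, and its Smith normal form has invariant factors (1,1,1,1,1,1).

Boundary ∂_2: C_2 → C_1 acts by ∂[p,q,r] = [q,r] − [p,r] + [p,q]. For instance
  ∂FGJ = GJ − FJ + FG,
  ∂EFG = FG − EG + EF.
This gives a 21×14 integer matrix of rank 13; reducing to Smith normal form yields diagonal entries (1,1,1,1,1,1,1,1,1,1,1,1,1).

Reading off H_k = ker ∂_k / im ∂_{k+1}:

  H_2: rank ker ∂_2 − rank ∂_3 = (14 − 13) − 0 = 1, and there is no ∂_3, so H_2 ≅ Z.

(K is a triangulation of the torus T^2.)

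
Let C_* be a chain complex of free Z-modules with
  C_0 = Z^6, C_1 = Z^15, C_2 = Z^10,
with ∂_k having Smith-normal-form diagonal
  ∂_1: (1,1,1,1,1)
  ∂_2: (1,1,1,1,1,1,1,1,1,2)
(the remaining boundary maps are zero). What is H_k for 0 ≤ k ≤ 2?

H_0: b_0 = 6 − 0 − 5 = 1; torsion from ∂_1 factors > 1: none. So H_0 = Z.
H_1: b_1 = 15 − 5 − 10 = 0; torsion from ∂_2 factors > 1: [2]. So H_1 = Z/2Z.
H_2: b_2 = 10 − 10 − 0 = 0; torsion from ∂_3 factors > 1: none. So H_2 = 0.

H_0 = Z,  H_1 = Z/2Z,  H_2 = 0.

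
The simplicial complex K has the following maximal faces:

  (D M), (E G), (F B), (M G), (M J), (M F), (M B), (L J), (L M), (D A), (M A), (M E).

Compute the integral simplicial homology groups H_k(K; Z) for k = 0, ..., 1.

H_0 ≅ Z,  H_1 ≅ Z^4.

Order the vertices as A < B < D < E < F < G < J < L < M. Listing each simplex with vertices in this order, K has dimension 1 with simplices:

  0-simplices (9): A, B, D, E, F, G, J, L, M
  1-simplices (12): AD, AM, BF, BM, DM, EG, EM, FM, GM, JL, JM, LM

giving chain groups C_0 ≅ Z^9, C_1 ≅ Z^12.

∂_1: C_1 → C_0 sends each edge [p,q] (with p < q) to q − p. For instance
  ∂JL = L − J.
The resulting 9×12 matrix has rank 8, and its Smith normal form has invariant factors (1,1,1,1,1,1,1,1).

From H_k ≅ ker(∂_k) / im(∂_{k+1}) we obtain:

  H_0: rank C_0 − rank ∂_1 = 9 − 8 = 1, and the invariant factors of ∂_1 are all 1, so H_0 ≅ Z.
  H_1: rank ker ∂_1 − rank ∂_2 = (12 − 8) − 0 = 4, and there is no ∂_2, so H_1 ≅ Z^4.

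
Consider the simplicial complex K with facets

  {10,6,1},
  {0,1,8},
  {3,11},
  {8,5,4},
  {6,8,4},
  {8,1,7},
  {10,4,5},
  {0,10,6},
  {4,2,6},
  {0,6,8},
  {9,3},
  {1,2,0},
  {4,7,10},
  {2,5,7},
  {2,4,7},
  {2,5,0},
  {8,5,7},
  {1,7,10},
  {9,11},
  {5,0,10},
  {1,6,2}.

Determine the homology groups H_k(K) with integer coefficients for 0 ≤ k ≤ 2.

H_0 = Z^2,  H_1 = Z^2 ⊕ Z/2,  H_2 = 0.

Order the vertices as 0 < 1 < 2 < 3 < 4 < 5 < 6 < 7 < 8 < 9 < 10 < 11. Listing each simplex with vertices in this order, K has dimension 2 with simplices:

  0-simplices (12): [0], [1], [2], [3], [4], [5], [6], [7], [8], [9], [10], [11]
  1-simplices (30): (30 of them)
  2-simplices (18): (18 of them)

Hence C_0 ≅ Z^12, C_1 ≅ Z^30, C_2 ≅ Z^18.

∂_1: C_1 → C_0 sends each edge [p,q] (with p < q) to q − p. For instance
  ∂[4,7] = [7] − [4].
As a 12×30 matrix over Z this has rank 10, with invariant factors (1,1,1,1,1,1,1,1,1,1).

Boundary ∂_2: C_2 → C_1 sends each 2-simplex [p,q,r] to [q,r] − [p,r] + [p,q]. For instance
  ∂[1,6,10] = [6,10] − [1,10] + [1,6],
  ∂[0,6,10] = [6,10] − [0,10] + [0,6].
The 30×18 boundary matrix has rank 18 and Smith normal form diag(1,1,1,1,1,1,1,1,1,1,1,1,1,1,1,1,1,2).

Now H_k = ker ∂_k / im ∂_{k+1}, so:

  H_0: rank C_0 − rank ∂_1 = 12 − 10 = 2, and the invariant factors of ∂_1 are all 1, so H_0 ≅ Z^2.
  H_1: rank ker ∂_1 − rank ∂_2 = (30 − 10) − 18 = 2, and ∂_2 has invariant factor 2 > 1, so H_1 ≅ Z^2 ⊕ Z/2.
  H_2: rank ker ∂_2 − rank ∂_3 = (18 − 18) − 0 = 0, and there is no ∂_3, so H_2 ≅ 0.

As a check, the Euler characteristic is 12 − 30 + 18 = 0, which agrees with 2 − 2 + 0 = 0.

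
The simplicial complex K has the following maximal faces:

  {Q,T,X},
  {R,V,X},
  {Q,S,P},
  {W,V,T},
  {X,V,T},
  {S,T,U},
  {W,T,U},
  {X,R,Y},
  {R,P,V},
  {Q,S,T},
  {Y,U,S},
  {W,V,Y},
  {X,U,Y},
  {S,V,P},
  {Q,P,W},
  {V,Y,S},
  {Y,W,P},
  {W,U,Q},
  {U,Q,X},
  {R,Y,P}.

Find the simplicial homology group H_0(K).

Fix the vertex order P < Q < R < S < T < U < V < W < X < Y and write every simplex with vertices in increasing order. Then dim K = 2 and the simplices of K are:

  0-simplices (10): P, Q, R, S, T, U, V, W, X, Y
  1-simplices (30): PQ, PR, PS, PV, PW, PY, QS, QT, QU, QW, QX, RV, RX, RY, ST, SU, SV, SY, TU, TV, TW, TX, UW, UX, UY, VW, VX, VY, WY, XY
  2-simplices (20): PQS, PQW, PRV, PRY, PSV, PWY, QST, QTX, QUW, QUX, RVX, RXY, STU, SUY, SVY, TUW, TVW, TVX, UXY, VWY

giving chain groups C_0 ≅ Z^10, C_1 ≅ Z^30, C_2 ≅ Z^20.

∂_1: C_1 → C_0 is given by ∂[p,q] = [q] − [p]. For instance
  ∂PR = R − P.
As a 10×30 matrix over Z this has rank 9, with invariant factors (1,1,1,1,1,1,1,1,1).

∂_2: C_2 → C_1 sends each 2-simplex [p,q,r] to [q,r] − [p,r] + [p,q]. For instance
  ∂QST = ST − QT + QS,
  ∂PWY = WY − PY + PW.
The 30×20 boundary matrix has rank 20 and Smith normal form diag(1,1,1,1,1,1,1,1,1,1,1,1,1,1,1,1,1,1,1,2).

Computing H_k = (kernel of ∂_k) / (image of ∂_{k+1}):

  H_0: rank C_0 − rank ∂_1 = 10 − 9 = 1, and the invariant factors of ∂_1 are all 1, so H_0 = Z.

(K is a triangulation of the Klein bottle.)

H_0 = Z.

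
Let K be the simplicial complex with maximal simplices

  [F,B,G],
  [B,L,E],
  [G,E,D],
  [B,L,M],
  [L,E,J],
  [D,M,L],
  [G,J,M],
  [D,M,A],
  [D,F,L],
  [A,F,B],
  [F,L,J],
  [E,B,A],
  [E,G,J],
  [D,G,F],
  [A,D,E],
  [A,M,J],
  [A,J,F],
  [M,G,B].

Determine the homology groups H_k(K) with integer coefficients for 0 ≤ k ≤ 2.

H_0 ≅ Z,  H_1 ≅ Z^2,  H_2 ≅ Z.

K has 9 vertices, 27 edges, 18 triangles.
rank ∂_0 = 0, rank ∂_1 = 8 ⇒ b_0 = 9 − 0 − 8 = 1; all invariant factors of ∂_1 are 1 so no torsion. So H_0 = Z.
rank ∂_1 = 8, rank ∂_2 = 17 ⇒ b_1 = 27 − 8 − 17 = 2; all invariant factors of ∂_2 are 1 so no torsion. So H_1 = Z^2.
rank ∂_2 = 17, rank ∂_3 = 0 ⇒ b_2 = 18 − 17 − 0 = 1. So H_2 = Z.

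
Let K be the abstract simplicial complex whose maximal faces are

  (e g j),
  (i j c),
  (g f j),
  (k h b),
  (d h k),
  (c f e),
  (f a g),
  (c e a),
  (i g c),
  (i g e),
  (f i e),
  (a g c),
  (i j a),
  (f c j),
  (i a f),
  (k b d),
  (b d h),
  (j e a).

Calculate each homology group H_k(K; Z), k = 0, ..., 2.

K has 11 vertices, 27 edges, 18 triangles.
rank ∂_0 = 0, rank ∂_1 = 9 ⇒ b_0 = 11 − 0 − 9 = 2; all invariant factors of ∂_1 are 1 so no torsion. So H_0 ≅ Z^2.
rank ∂_1 = 9, rank ∂_2 = 16 ⇒ b_1 = 27 − 9 − 16 = 2; all invariant factors of ∂_2 are 1 so no torsion. So H_1 ≅ Z^2.
rank ∂_2 = 16, rank ∂_3 = 0 ⇒ b_2 = 18 − 16 − 0 = 2. So H_2 ≅ Z^2.

H_0 = Z^2,  H_1 = Z^2,  H_2 = Z^2.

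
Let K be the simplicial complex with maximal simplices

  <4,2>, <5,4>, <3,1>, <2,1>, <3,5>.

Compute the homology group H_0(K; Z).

H_0 ≅ Z.

Take the total order 1 < 2 < 3 < 4 < 5 on the vertex set. Then K (dimension 1) consists of the simplices:

  0-simplices (5): [1], [2], [3], [4], [5]
  1-simplices (5): [1,2], [1,3], [2,4], [3,5], [4,5]

Hence C_0 ≅ Z^5, C_1 ≅ Z^5.

∂_1: C_1 → C_0 is given by ∂[p,q] = [q] − [p]. For instance
  ∂[1,3] = [3] − [1].
The resulting 5×5 matrix has rank 4, and its Smith normal form has invariant factors (1,1,1,1).

Computing H_k = (kernel of ∂_k) / (image of ∂_{k+1}):

  H_0: rank C_0 − rank ∂_1 = 5 − 4 = 1, and the invariant factors of ∂_1 are all 1, so H_0 ≅ Z.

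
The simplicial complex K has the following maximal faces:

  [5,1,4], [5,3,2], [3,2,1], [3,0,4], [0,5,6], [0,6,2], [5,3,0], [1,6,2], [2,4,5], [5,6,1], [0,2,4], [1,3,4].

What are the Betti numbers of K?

b_0 = 1, b_1 = 0, b_2 = 0.

Take the total order 0 < 1 < 2 < 3 < 4 < 5 < 6 on the vertex set. Then K (dimension 2) consists of the simplices:

  0-simplices (7): [0], [1], [2], [3], [4], [5], [6]
  1-simplices (18): [0,2], [0,3], [0,4], [0,5], [0,6], [1,2], [1,3], [1,4], [1,5], [1,6], [2,3], [2,4], [2,5], [2,6], [3,4], [3,5], [4,5], [5,6]
  2-simplices (12): [0,2,4], [0,2,6], [0,3,4], [0,3,5], [0,5,6], [1,2,3], [1,2,6], [1,3,4], [1,4,5], [1,5,6], [2,3,5], [2,4,5]

Hence C_0 ≅ Z^7, C_1 ≅ Z^18, C_2 ≅ Z^12.

The boundary map ∂_1: C_1 → C_0 maps an edge to its endpoints' difference, ∂[p,q] = q − p.
This gives a 7×18 integer matrix of rank 6; reducing to Smith normal form yields diagonal entries (1,1,1,1,1,1).

Boundary ∂_2: C_2 → C_1 maps a triangle to the signed sum of its edges. For instance
  ∂[0,2,4] = [2,4] − [0,4] + [0,2],
  ∂[0,3,5] = [3,5] − [0,5] + [0,3].
The resulting 18×12 matrix has rank 12, and its Smith normal form has invariant factors (1,1,1,1,1,1,1,1,1,1,1,2).

Computing H_k = (kernel of ∂_k) / (image of ∂_{k+1}):

  H_0: rank C_0 − rank ∂_1 = 7 − 6 = 1, and the invariant factors of ∂_1 are all 1, so H_0 ≅ Z.
  H_1: rank ker ∂_1 − rank ∂_2 = (18 − 6) − 12 = 0, and ∂_2 has invariant factor 2 > 1, so H_1 ≅ Z/2Z.
  H_2: rank ker ∂_2 − rank ∂_3 = (12 − 12) − 0 = 0, and there is no ∂_3, so H_2 ≅ 0.

As a check, the Euler characteristic is 7 − 18 + 12 = 1, which agrees with 1 − 0 + 0 = 1.

Hence the Betti numbers are b_0 = 1, b_1 = 0, b_2 = 0.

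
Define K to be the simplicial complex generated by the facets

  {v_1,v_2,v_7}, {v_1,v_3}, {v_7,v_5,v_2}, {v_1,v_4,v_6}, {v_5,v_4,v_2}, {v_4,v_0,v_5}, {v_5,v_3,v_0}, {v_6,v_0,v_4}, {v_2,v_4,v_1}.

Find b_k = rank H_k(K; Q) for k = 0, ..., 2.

b_0 = 1, b_1 = 1, b_2 = 0.

Take the total order v_0 < v_1 < v_2 < v_3 < v_4 < v_5 < v_6 < v_7 on the vertex set. Then K (dimension 2) consists of the simplices:

  0-simplices (8): [v_0], [v_1], [v_2], [v_3], [v_4], [v_5], [v_6], [v_7]
  1-simplices (16): (16 of them)
  2-simplices (8): [v_0,v_3,v_5], [v_0,v_4,v_5], [v_0,v_4,v_6], [v_1,v_2,v_4], [v_1,v_2,v_7], [v_1,v_4,v_6], [v_2,v_4,v_5], [v_2,v_5,v_7]

giving chain groups C_0 ≅ Z^8, C_1 ≅ Z^16, C_2 ≅ Z^8.

The boundary map ∂_1: C_1 → C_0 sends each edge [p,q] (with p < q) to q − p. For instance
  ∂[v_0,v_5] = [v_5] − [v_0].
The 8×16 boundary matrix has rank 7 and Smith normal form diag(1,1,1,1,1,1,1).

The boundary map ∂_2: C_2 → C_1 maps a triangle to the signed sum of its edges. For instance
  ∂[v_2,v_5,v_7] = [v_5,v_7] − [v_2,v_7] + [v_2,v_5],
  ∂[v_0,v_4,v_5] = [v_4,v_5] − [v_0,v_5] + [v_0,v_4].
This gives a 16×8 integer matrix of rank 8; reducing to Smith normal form yields diagonal entries (1,1,1,1,1,1,1,1).

Now H_k = ker ∂_k / im ∂_{k+1}, so:

  H_0: rank C_0 − rank ∂_1 = 8 − 7 = 1, and the invariant factors of ∂_1 are all 1, so H_0 ≅ Z.
  H_1: rank ker ∂_1 − rank ∂_2 = (16 − 7) − 8 = 1, and the invariant factors of ∂_2 are all 1, so H_1 ≅ Z.
  H_2: rank ker ∂_2 − rank ∂_3 = (8 − 8) − 0 = 0, and there is no ∂_3, so H_2 ≅ 0.

Hence the Betti numbers are b_0 = 1, b_1 = 1, b_2 = 0.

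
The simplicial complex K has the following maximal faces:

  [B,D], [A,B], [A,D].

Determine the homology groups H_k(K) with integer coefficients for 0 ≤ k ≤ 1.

Fix the vertex order A < B < D and write every simplex with vertices in increasing order. Then dim K = 1 and the simplices of K are:

  0-simplices (3): A, B, D
  1-simplices (3): AB, AD, BD

so the chain groups are C_0 ≅ Z^3, C_1 ≅ Z^3.

∂_1: C_1 → C_0 sends each edge [p,q] (with p < q) to q − p. For instance
  ∂BD = D − B.
The resulting 3×3 matrix has rank 2, and its Smith normal form has invariant factors (1,1).

Now H_k = ker ∂_k / im ∂_{k+1}, so:

  H_0: rank C_0 − rank ∂_1 = 3 − 2 = 1, and the invariant factors of ∂_1 are all 1, so H_0 ≅ Z.
  H_1: rank ker ∂_1 − rank ∂_2 = (3 − 2) − 0 = 1, and there is no ∂_2, so H_1 ≅ Z.

H_0 = Z,  H_1 = Z.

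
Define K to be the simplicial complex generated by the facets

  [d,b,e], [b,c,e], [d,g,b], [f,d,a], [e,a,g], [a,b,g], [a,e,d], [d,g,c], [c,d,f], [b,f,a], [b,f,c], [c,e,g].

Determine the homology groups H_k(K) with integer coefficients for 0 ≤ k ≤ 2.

We work with the vertex ordering a < b < c < d < e < f < g. The simplices of K, each written with vertices in increasing order, are:

  0-simplices (7): a, b, c, d, e, f, g
  1-simplices (18): ab, ad, ae, af, ag, bc, bd, be, bf, bg, cd, ce, cf, cg, de, df, dg, eg
  2-simplices (12): abf, abg, ade, adf, aeg, bce, bcf, bde, bdg, cdf, cdg, ceg

so the chain groups are C_0 ≅ Z^7, C_1 ≅ Z^18, C_2 ≅ Z^12.

The boundary map ∂_1: C_1 → C_0 maps an edge to its endpoints' difference, ∂[p,q] = q − p. For instance
  ∂bc = c − b.
This gives a 7×18 integer matrix of rank 6; reducing to Smith normal form yields diagonal entries (1,1,1,1,1,1).

The boundary map ∂_2: C_2 → C_1 sends each 2-simplex [p,q,r] to [q,r] − [p,r] + [p,q]. For instance
  ∂bcf = cf − bf + bc,
  ∂cdg = dg − cg + cd.
The resulting 18×12 matrix has rank 12, and its Smith normal form has invariant factors (1,1,1,1,1,1,1,1,1,1,1,2).

Now H_k = ker ∂_k / im ∂_{k+1}, so:

  H_0: rank C_0 − rank ∂_1 = 7 − 6 = 1, and the invariant factors of ∂_1 are all 1, so H_0 ≅ Z.
  H_1: rank ker ∂_1 − rank ∂_2 = (18 − 6) − 12 = 0, and ∂_2 has invariant factor 2 > 1, so H_1 ≅ Z/2.
  H_2: rank ker ∂_2 − rank ∂_3 = (12 − 12) − 0 = 0, and there is no ∂_3, so H_2 ≅ 0.

(K is a triangulation of the real projective plane RP^2.)

H_0 ≅ Z,  H_1 ≅ Z/2,  H_2 = 0.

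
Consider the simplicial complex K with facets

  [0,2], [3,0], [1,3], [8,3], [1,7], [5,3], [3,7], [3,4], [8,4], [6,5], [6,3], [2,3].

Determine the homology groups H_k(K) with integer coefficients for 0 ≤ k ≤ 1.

H_0 ≅ Z,  H_1 ≅ Z^4.

We work with the vertex ordering 0 < 1 < 2 < 3 < 4 < 5 < 6 < 7 < 8. The simplices of K, each written with vertices in increasing order, are:

  0-simplices (9): [0], [1], [2], [3], [4], [5], [6], [7], [8]
  1-simplices (12): [0,2], [0,3], [1,3], [1,7], [2,3], [3,4], [3,5], [3,6], [3,7], [3,8], [4,8], [5,6]

so the chain groups are C_0 ≅ Z^9, C_1 ≅ Z^12.

Boundary ∂_1: C_1 → C_0 is given by ∂[p,q] = [q] − [p]. For instance
  ∂[2,3] = [3] − [2].
This gives a 9×12 integer matrix of rank 8; reducing to Smith normal form yields diagonal entries (1,1,1,1,1,1,1,1).

From H_k ≅ ker(∂_k) / im(∂_{k+1}) we obtain:

  H_0: rank C_0 − rank ∂_1 = 9 − 8 = 1, and the invariant factors of ∂_1 are all 1, so H_0 = Z.
  H_1: rank ker ∂_1 − rank ∂_2 = (12 − 8) − 0 = 4, and there is no ∂_2, so H_1 = Z^4.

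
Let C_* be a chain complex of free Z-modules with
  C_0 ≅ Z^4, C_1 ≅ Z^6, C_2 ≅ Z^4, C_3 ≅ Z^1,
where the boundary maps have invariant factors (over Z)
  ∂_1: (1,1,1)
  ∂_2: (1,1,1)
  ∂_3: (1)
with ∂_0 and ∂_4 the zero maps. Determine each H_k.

H_0 ≅ Z,  H_1 = 0,  H_2 = 0,  H_3 = 0.

H_0: b_0 = 4 − 0 − 3 = 1; torsion from ∂_1 factors > 1: none. So H_0 ≅ Z.
H_1: b_1 = 6 − 3 − 3 = 0; torsion from ∂_2 factors > 1: none. So H_1 ≅ 0.
H_2: b_2 = 4 − 3 − 1 = 0; torsion from ∂_3 factors > 1: none. So H_2 ≅ 0.
H_3: b_3 = 1 − 1 − 0 = 0; torsion from ∂_4 factors > 1: none. So H_3 ≅ 0.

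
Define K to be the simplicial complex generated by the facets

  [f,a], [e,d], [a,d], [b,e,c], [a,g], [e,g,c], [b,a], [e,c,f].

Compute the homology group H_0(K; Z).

We work with the vertex ordering a < b < c < d < e < f < g. The simplices of K, each written with vertices in increasing order, are:

  0-simplices (7): a, b, c, d, e, f, g
  1-simplices (12): ab, ad, af, ag, bc, be, ce, cf, cg, de, ef, eg
  2-simplices (3): bce, cef, ceg

so the chain groups are C_0 ≅ Z^7, C_1 ≅ Z^12, C_2 ≅ Z^3.

Boundary ∂_1: C_1 → C_0 is given by ∂[p,q] = [q] − [p].
The resulting 7×12 matrix has rank 6, and its Smith normal form has invariant factors (1,1,1,1,1,1).

The boundary map ∂_2: C_2 → C_1 acts by ∂[p,q,r] = [q,r] − [p,r] + [p,q]. For instance
  ∂bce = ce − be + bc,
  ∂ceg = eg − cg + ce.
This gives a 12×3 integer matrix of rank 3; reducing to Smith normal form yields diagonal entries (1,1,1).

Now H_k = ker ∂_k / im ∂_{k+1}, so:

  H_0: rank C_0 − rank ∂_1 = 7 − 6 = 1, and the invariant factors of ∂_1 are all 1, so H_0 ≅ Z.

H_0 = Z.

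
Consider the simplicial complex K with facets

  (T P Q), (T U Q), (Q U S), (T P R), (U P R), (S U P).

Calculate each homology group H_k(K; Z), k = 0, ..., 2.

H_0 = Z,  H_1 = Z,  H_2 = 0.

Order the vertices as P < Q < R < S < T < U. Listing each simplex with vertices in this order, K has dimension 2 with simplices:

  0-simplices (6): P, Q, R, S, T, U
  1-simplices (12): PQ, PR, PS, PT, PU, QS, QT, QU, RT, RU, SU, TU
  2-simplices (6): PQT, PRT, PRU, PSU, QSU, QTU

giving chain groups C_0 ≅ Z^6, C_1 ≅ Z^12, C_2 ≅ Z^6.

∂_1: C_1 → C_0 is given by ∂[p,q] = [q] − [p]. For instance
  ∂QU = U − Q.
The resulting 6×12 matrix has rank 5, and its Smith normal form has invariant factors (1,1,1,1,1).

∂_2: C_2 → C_1 maps a triangle to the signed sum of its edges. For instance
  ∂PQT = QT − PT + PQ,
  ∂QSU = SU − QU + QS.
The 12×6 boundary matrix has rank 6 and Smith normal form diag(1,1,1,1,1,1).

Reading off H_k = ker ∂_k / im ∂_{k+1}:

  H_0: rank C_0 − rank ∂_1 = 6 − 5 = 1, and the invariant factors of ∂_1 are all 1, so H_0 = Z.
  H_1: rank ker ∂_1 − rank ∂_2 = (12 − 5) − 6 = 1, and the invariant factors of ∂_2 are all 1, so H_1 = Z.
  H_2: rank ker ∂_2 − rank ∂_3 = (6 − 6) − 0 = 0, and there is no ∂_3, so H_2 = 0.

As a check, the Euler characteristic is 6 − 12 + 6 = 0, which agrees with 1 − 1 + 0 = 0.
(K is a triangulation of the cylinder S^1 x I.)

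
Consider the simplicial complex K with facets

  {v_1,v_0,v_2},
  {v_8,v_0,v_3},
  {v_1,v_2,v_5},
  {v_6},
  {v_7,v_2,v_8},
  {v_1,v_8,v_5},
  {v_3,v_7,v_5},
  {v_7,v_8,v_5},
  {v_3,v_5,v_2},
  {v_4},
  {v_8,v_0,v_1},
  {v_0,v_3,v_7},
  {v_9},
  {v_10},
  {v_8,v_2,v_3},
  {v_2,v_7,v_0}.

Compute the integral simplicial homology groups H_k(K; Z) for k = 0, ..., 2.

H_0 ≅ Z^5,  H_1 ≅ Z/2,  H_2 = 0.

We work with the vertex ordering v_0 < v_1 < v_2 < v_3 < v_4 < v_5 < v_6 < v_7 < v_8 < v_9 < v_10. The simplices of K, each written with vertices in increasing order, are:

  0-simplices (11): [v_0], [v_1], [v_2], [v_3], [v_4], [v_5], [v_6], [v_7], [v_8], [v_9], [v_10]
  1-simplices (18): (18 of them)
  2-simplices (12): (12 of them)

giving chain groups C_0 ≅ Z^11, C_1 ≅ Z^18, C_2 ≅ Z^12.

The boundary map ∂_1: C_1 → C_0 maps an edge to its endpoints' difference, ∂[p,q] = q − p.
The resulting 11×18 matrix has rank 6, and its Smith normal form has invariant factors (1,1,1,1,1,1).

The boundary map ∂_2: C_2 → C_1 maps a triangle to the signed sum of its edges. For instance
  ∂[v_3,v_5,v_7] = [v_5,v_7] − [v_3,v_7] + [v_3,v_5],
  ∂[v_0,v_3,v_8] = [v_3,v_8] − [v_0,v_8] + [v_0,v_3].
This gives a 18×12 integer matrix of rank 12; reducing to Smith normal form yields diagonal entries (1,1,1,1,1,1,1,1,1,1,1,2).

Computing H_k = (kernel of ∂_k) / (image of ∂_{k+1}):

  H_0: rank C_0 − rank ∂_1 = 11 − 6 = 5, and the invariant factors of ∂_1 are all 1, so H_0 ≅ Z^5.
  H_1: rank ker ∂_1 − rank ∂_2 = (18 − 6) − 12 = 0, and ∂_2 has invariant factor 2 > 1, so H_1 ≅ Z/2.
  H_2: rank ker ∂_2 − rank ∂_3 = (12 − 12) − 0 = 0, and there is no ∂_3, so H_2 ≅ 0.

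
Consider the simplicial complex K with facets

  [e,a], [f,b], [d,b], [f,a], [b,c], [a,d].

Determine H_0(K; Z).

Fix the vertex order a < b < c < d < e < f and write every simplex with vertices in increasing order. Then dim K = 1 and the simplices of K are:

  0-simplices (6): a, b, c, d, e, f
  1-simplices (6): ad, ae, af, bc, bd, bf

so the chain groups are C_0 ≅ Z^6, C_1 ≅ Z^6.

Boundary ∂_1: C_1 → C_0 is given by ∂[p,q] = [q] − [p].
As a 6×6 matrix over Z this has rank 5, with invariant factors (1,1,1,1,1).

Now H_k = ker ∂_k / im ∂_{k+1}, so:

  H_0: rank C_0 − rank ∂_1 = 6 − 5 = 1, and the invariant factors of ∂_1 are all 1, so H_0 ≅ Z.

H_0 = Z.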